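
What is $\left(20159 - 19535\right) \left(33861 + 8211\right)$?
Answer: $26252928$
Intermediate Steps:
$\left(20159 - 19535\right) \left(33861 + 8211\right) = 624 \cdot 42072 = 26252928$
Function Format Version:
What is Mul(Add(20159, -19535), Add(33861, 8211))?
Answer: 26252928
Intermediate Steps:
Mul(Add(20159, -19535), Add(33861, 8211)) = Mul(624, 42072) = 26252928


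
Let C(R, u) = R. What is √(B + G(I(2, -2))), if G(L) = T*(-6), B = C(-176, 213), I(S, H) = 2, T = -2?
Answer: 2*I*√41 ≈ 12.806*I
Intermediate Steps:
B = -176
G(L) = 12 (G(L) = -2*(-6) = 12)
√(B + G(I(2, -2))) = √(-176 + 12) = √(-164) = 2*I*√41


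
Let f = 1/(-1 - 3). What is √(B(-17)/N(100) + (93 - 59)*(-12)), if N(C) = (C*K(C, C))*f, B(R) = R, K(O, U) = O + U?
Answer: I*√4079966/100 ≈ 20.199*I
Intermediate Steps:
f = -¼ (f = 1/(-4) = -¼ ≈ -0.25000)
N(C) = -C²/2 (N(C) = (C*(C + C))*(-¼) = (C*(2*C))*(-¼) = (2*C²)*(-¼) = -C²/2)
√(B(-17)/N(100) + (93 - 59)*(-12)) = √(-17/((-½*100²)) + (93 - 59)*(-12)) = √(-17/((-½*10000)) + 34*(-12)) = √(-17/(-5000) - 408) = √(-17*(-1/5000) - 408) = √(17/5000 - 408) = √(-2039983/5000) = I*√4079966/100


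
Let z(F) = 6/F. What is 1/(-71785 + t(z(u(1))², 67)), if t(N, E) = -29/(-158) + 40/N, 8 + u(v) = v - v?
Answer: -1422/101976889 ≈ -1.3944e-5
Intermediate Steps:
u(v) = -8 (u(v) = -8 + (v - v) = -8 + 0 = -8)
t(N, E) = 29/158 + 40/N (t(N, E) = -29*(-1/158) + 40/N = 29/158 + 40/N)
1/(-71785 + t(z(u(1))², 67)) = 1/(-71785 + (29/158 + 40/((6/(-8))²))) = 1/(-71785 + (29/158 + 40/((6*(-⅛))²))) = 1/(-71785 + (29/158 + 40/((-¾)²))) = 1/(-71785 + (29/158 + 40/(9/16))) = 1/(-71785 + (29/158 + 40*(16/9))) = 1/(-71785 + (29/158 + 640/9)) = 1/(-71785 + 101381/1422) = 1/(-101976889/1422) = -1422/101976889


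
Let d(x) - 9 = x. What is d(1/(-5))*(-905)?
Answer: -7964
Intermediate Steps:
d(x) = 9 + x
d(1/(-5))*(-905) = (9 + 1/(-5))*(-905) = (9 - ⅕)*(-905) = (44/5)*(-905) = -7964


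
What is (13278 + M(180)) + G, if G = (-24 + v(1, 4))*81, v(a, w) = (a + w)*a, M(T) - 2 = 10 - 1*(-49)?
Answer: 11800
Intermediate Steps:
M(T) = 61 (M(T) = 2 + (10 - 1*(-49)) = 2 + (10 + 49) = 2 + 59 = 61)
v(a, w) = a*(a + w)
G = -1539 (G = (-24 + 1*(1 + 4))*81 = (-24 + 1*5)*81 = (-24 + 5)*81 = -19*81 = -1539)
(13278 + M(180)) + G = (13278 + 61) - 1539 = 13339 - 1539 = 11800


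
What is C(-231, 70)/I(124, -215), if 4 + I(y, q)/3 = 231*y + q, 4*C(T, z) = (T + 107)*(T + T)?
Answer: 4774/28425 ≈ 0.16795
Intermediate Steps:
C(T, z) = T*(107 + T)/2 (C(T, z) = ((T + 107)*(T + T))/4 = ((107 + T)*(2*T))/4 = (2*T*(107 + T))/4 = T*(107 + T)/2)
I(y, q) = -12 + 3*q + 693*y (I(y, q) = -12 + 3*(231*y + q) = -12 + 3*(q + 231*y) = -12 + (3*q + 693*y) = -12 + 3*q + 693*y)
C(-231, 70)/I(124, -215) = ((1/2)*(-231)*(107 - 231))/(-12 + 3*(-215) + 693*124) = ((1/2)*(-231)*(-124))/(-12 - 645 + 85932) = 14322/85275 = 14322*(1/85275) = 4774/28425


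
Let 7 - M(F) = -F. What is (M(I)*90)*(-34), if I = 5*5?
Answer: -97920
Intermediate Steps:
I = 25
M(F) = 7 + F (M(F) = 7 - (-1)*F = 7 + F)
(M(I)*90)*(-34) = ((7 + 25)*90)*(-34) = (32*90)*(-34) = 2880*(-34) = -97920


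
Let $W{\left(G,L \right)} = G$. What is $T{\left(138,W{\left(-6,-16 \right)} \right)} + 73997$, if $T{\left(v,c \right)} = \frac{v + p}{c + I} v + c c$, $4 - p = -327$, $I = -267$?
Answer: $\frac{959347}{13} \approx 73796.0$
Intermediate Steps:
$p = 331$ ($p = 4 - -327 = 4 + 327 = 331$)
$T{\left(v,c \right)} = c^{2} + \frac{v \left(331 + v\right)}{-267 + c}$ ($T{\left(v,c \right)} = \frac{v + 331}{c - 267} v + c c = \frac{331 + v}{-267 + c} v + c^{2} = \frac{v \left(331 + v\right)}{-267 + c} + c^{2} = c^{2} + \frac{v \left(331 + v\right)}{-267 + c}$)
$T{\left(138,W{\left(-6,-16 \right)} \right)} + 73997 = \frac{\left(-6\right)^{3} + 138^{2} - 267 \left(-6\right)^{2} + 331 \cdot 138}{-267 - 6} + 73997 = \frac{-216 + 19044 - 9612 + 45678}{-273} + 73997 = - \frac{-216 + 19044 - 9612 + 45678}{273} + 73997 = \left(- \frac{1}{273}\right) 54894 + 73997 = - \frac{2614}{13} + 73997 = \frac{959347}{13}$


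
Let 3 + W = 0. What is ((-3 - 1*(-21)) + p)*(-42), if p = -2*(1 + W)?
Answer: -924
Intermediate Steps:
W = -3 (W = -3 + 0 = -3)
p = 4 (p = -2*(1 - 3) = -2*(-2) = 4)
((-3 - 1*(-21)) + p)*(-42) = ((-3 - 1*(-21)) + 4)*(-42) = ((-3 + 21) + 4)*(-42) = (18 + 4)*(-42) = 22*(-42) = -924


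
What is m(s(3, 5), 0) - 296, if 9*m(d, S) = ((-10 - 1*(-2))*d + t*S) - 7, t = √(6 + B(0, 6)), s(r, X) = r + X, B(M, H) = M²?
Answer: -2735/9 ≈ -303.89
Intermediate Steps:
s(r, X) = X + r
t = √6 (t = √(6 + 0²) = √(6 + 0) = √6 ≈ 2.4495)
m(d, S) = -7/9 - 8*d/9 + S*√6/9 (m(d, S) = (((-10 - 1*(-2))*d + √6*S) - 7)/9 = (((-10 + 2)*d + S*√6) - 7)/9 = ((-8*d + S*√6) - 7)/9 = (-7 - 8*d + S*√6)/9 = -7/9 - 8*d/9 + S*√6/9)
m(s(3, 5), 0) - 296 = (-7/9 - 8*(5 + 3)/9 + (⅑)*0*√6) - 296 = (-7/9 - 8/9*8 + 0) - 296 = (-7/9 - 64/9 + 0) - 296 = -71/9 - 296 = -2735/9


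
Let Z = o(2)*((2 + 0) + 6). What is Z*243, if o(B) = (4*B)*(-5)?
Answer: -77760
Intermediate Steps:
o(B) = -20*B
Z = -320 (Z = (-20*2)*((2 + 0) + 6) = -40*(2 + 6) = -40*8 = -320)
Z*243 = -320*243 = -77760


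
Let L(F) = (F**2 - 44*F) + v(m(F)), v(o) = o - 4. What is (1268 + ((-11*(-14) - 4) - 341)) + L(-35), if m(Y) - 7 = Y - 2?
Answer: 3808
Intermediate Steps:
m(Y) = 5 + Y (m(Y) = 7 + (Y - 2) = 7 + (-2 + Y) = 5 + Y)
v(o) = -4 + o
L(F) = 1 + F**2 - 43*F (L(F) = (F**2 - 44*F) + (-4 + (5 + F)) = (F**2 - 44*F) + (1 + F) = 1 + F**2 - 43*F)
(1268 + ((-11*(-14) - 4) - 341)) + L(-35) = (1268 + ((-11*(-14) - 4) - 341)) + (1 + (-35)**2 - 43*(-35)) = (1268 + ((154 - 4) - 341)) + (1 + 1225 + 1505) = (1268 + (150 - 341)) + 2731 = (1268 - 191) + 2731 = 1077 + 2731 = 3808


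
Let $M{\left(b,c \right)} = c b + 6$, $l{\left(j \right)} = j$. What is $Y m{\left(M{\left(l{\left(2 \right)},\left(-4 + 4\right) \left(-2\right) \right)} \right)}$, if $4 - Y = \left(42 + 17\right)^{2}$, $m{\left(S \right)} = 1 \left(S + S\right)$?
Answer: $-41724$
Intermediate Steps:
$M{\left(b,c \right)} = 6 + b c$ ($M{\left(b,c \right)} = b c + 6 = 6 + b c$)
$m{\left(S \right)} = 2 S$ ($m{\left(S \right)} = 1 \cdot 2 S = 2 S$)
$Y = -3477$ ($Y = 4 - \left(42 + 17\right)^{2} = 4 - 59^{2} = 4 - 3481 = -3477$)
$Y m{\left(M{\left(l{\left(2 \right)},\left(-4 + 4\right) \left(-2\right) \right)} \right)} = - 3477 \cdot 2 \left(6 + 2 \left(-4 + 4\right) \left(-2\right)\right) = - 3477 \cdot 2 \left(6 + 2 \cdot 0 \left(-2\right)\right) = - 3477 \cdot 2 \left(6 + 2 \cdot 0\right) = - 3477 \cdot 2 \left(6 + 0\right) = - 3477 \cdot 2 \cdot 6 = \left(-3477\right) 12 = -41724$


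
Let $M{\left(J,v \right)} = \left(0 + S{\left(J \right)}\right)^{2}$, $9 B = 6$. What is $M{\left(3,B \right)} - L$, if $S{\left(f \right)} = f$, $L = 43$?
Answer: $-34$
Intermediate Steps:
$B = \frac{2}{3}$ ($B = \frac{1}{9} \cdot 6 = \frac{2}{3} \approx 0.66667$)
$M{\left(J,v \right)} = J^{2}$ ($M{\left(J,v \right)} = \left(0 + J\right)^{2} = J^{2}$)
$M{\left(3,B \right)} - L = 3^{2} - 43 = 9 - 43 = -34$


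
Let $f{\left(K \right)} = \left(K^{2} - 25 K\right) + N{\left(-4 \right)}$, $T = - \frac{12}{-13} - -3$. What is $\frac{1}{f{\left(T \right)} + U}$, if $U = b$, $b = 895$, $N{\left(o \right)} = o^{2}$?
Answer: $\frac{169}{139985} \approx 0.0012073$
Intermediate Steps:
$U = 895$
$T = \frac{51}{13}$ ($T = \left(-12\right) \left(- \frac{1}{13}\right) + 3 = \frac{12}{13} + 3 = \frac{51}{13} \approx 3.9231$)
$f{\left(K \right)} = 16 + K^{2} - 25 K$ ($f{\left(K \right)} = \left(K^{2} - 25 K\right) + \left(-4\right)^{2} = \left(K^{2} - 25 K\right) + 16 = 16 + K^{2} - 25 K$)
$\frac{1}{f{\left(T \right)} + U} = \frac{1}{\left(16 + \left(\frac{51}{13}\right)^{2} - \frac{1275}{13}\right) + 895} = \frac{1}{\left(16 + \frac{2601}{169} - \frac{1275}{13}\right) + 895} = \frac{1}{- \frac{11270}{169} + 895} = \frac{1}{\frac{139985}{169}} = \frac{169}{139985}$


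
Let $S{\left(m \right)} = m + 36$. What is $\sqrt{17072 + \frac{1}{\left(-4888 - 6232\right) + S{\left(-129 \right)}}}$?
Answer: $\frac{3 \sqrt{238498435595}}{11213} \approx 130.66$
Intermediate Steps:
$S{\left(m \right)} = 36 + m$
$\sqrt{17072 + \frac{1}{\left(-4888 - 6232\right) + S{\left(-129 \right)}}} = \sqrt{17072 + \frac{1}{\left(-4888 - 6232\right) + \left(36 - 129\right)}} = \sqrt{17072 + \frac{1}{-11120 - 93}} = \sqrt{17072 + \frac{1}{-11213}} = \sqrt{17072 - \frac{1}{11213}} = \sqrt{\frac{191428335}{11213}} = \frac{3 \sqrt{238498435595}}{11213}$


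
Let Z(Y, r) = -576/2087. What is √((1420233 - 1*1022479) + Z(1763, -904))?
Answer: √1732443789914/2087 ≈ 630.68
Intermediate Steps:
Z(Y, r) = -576/2087 (Z(Y, r) = -576*1/2087 = -576/2087)
√((1420233 - 1*1022479) + Z(1763, -904)) = √((1420233 - 1*1022479) - 576/2087) = √((1420233 - 1022479) - 576/2087) = √(397754 - 576/2087) = √(830112022/2087) = √1732443789914/2087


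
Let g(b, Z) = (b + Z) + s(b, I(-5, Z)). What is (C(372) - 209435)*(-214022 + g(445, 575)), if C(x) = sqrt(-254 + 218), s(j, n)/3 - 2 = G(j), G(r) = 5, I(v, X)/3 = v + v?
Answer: 44605675735 - 1277886*I ≈ 4.4606e+10 - 1.2779e+6*I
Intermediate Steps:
I(v, X) = 6*v (I(v, X) = 3*(v + v) = 3*(2*v) = 6*v)
s(j, n) = 21 (s(j, n) = 6 + 3*5 = 6 + 15 = 21)
C(x) = 6*I (C(x) = sqrt(-36) = 6*I)
g(b, Z) = 21 + Z + b (g(b, Z) = (b + Z) + 21 = (Z + b) + 21 = 21 + Z + b)
(C(372) - 209435)*(-214022 + g(445, 575)) = (6*I - 209435)*(-214022 + (21 + 575 + 445)) = (-209435 + 6*I)*(-214022 + 1041) = (-209435 + 6*I)*(-212981) = 44605675735 - 1277886*I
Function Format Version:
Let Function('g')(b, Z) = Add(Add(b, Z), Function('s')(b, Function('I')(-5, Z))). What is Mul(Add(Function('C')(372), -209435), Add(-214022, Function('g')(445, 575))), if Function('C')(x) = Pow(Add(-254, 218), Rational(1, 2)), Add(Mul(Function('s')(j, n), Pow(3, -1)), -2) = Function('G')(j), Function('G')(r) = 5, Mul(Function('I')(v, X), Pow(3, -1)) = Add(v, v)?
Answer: Add(44605675735, Mul(-1277886, I)) ≈ Add(4.4606e+10, Mul(-1.2779e+6, I))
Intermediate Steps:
Function('I')(v, X) = Mul(6, v) (Function('I')(v, X) = Mul(3, Add(v, v)) = Mul(3, Mul(2, v)) = Mul(6, v))
Function('s')(j, n) = 21 (Function('s')(j, n) = Add(6, Mul(3, 5)) = Add(6, 15) = 21)
Function('C')(x) = Mul(6, I) (Function('C')(x) = Pow(-36, Rational(1, 2)) = Mul(6, I))
Function('g')(b, Z) = Add(21, Z, b) (Function('g')(b, Z) = Add(Add(b, Z), 21) = Add(Add(Z, b), 21) = Add(21, Z, b))
Mul(Add(Function('C')(372), -209435), Add(-214022, Function('g')(445, 575))) = Mul(Add(Mul(6, I), -209435), Add(-214022, Add(21, 575, 445))) = Mul(Add(-209435, Mul(6, I)), Add(-214022, 1041)) = Mul(Add(-209435, Mul(6, I)), -212981) = Add(44605675735, Mul(-1277886, I))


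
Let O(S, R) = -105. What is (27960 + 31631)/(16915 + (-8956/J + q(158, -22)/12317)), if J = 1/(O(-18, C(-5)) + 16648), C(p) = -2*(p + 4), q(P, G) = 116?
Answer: -733982347/1824667391065 ≈ -0.00040226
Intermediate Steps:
C(p) = -8 - 2*p (C(p) = -2*(4 + p) = -8 - 2*p)
J = 1/16543 (J = 1/(-105 + 16648) = 1/16543 ≈ 6.0449e-5)
(27960 + 31631)/(16915 + (-8956/J + q(158, -22)/12317)) = (27960 + 31631)/(16915 + (-8956/1/16543 + 116/12317)) = 59591/(16915 + (-8956*16543 + 116*(1/12317))) = 59591/(16915 + (-148159108 + 116/12317)) = 59591/(16915 - 1824875733120/12317) = 59591/(-1824667391065/12317) = 59591*(-12317/1824667391065) = -733982347/1824667391065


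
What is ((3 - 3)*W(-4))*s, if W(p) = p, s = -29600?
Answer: 0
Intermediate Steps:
((3 - 3)*W(-4))*s = ((3 - 3)*(-4))*(-29600) = (0*(-4))*(-29600) = 0*(-29600) = 0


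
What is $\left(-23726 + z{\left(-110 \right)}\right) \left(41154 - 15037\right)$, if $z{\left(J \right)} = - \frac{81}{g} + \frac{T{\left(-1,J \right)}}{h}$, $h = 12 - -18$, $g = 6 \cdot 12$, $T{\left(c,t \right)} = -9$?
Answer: $- \frac{24787566349}{40} \approx -6.1969 \cdot 10^{8}$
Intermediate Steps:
$g = 72$
$h = 30$ ($h = 12 + 18 = 30$)
$z{\left(J \right)} = - \frac{57}{40}$ ($z{\left(J \right)} = - \frac{81}{72} - \frac{9}{30} = \left(-81\right) \frac{1}{72} - \frac{3}{10} = - \frac{9}{8} - \frac{3}{10} = - \frac{57}{40}$)
$\left(-23726 + z{\left(-110 \right)}\right) \left(41154 - 15037\right) = \left(-23726 - \frac{57}{40}\right) \left(41154 - 15037\right) = \left(- \frac{949097}{40}\right) 26117 = - \frac{24787566349}{40}$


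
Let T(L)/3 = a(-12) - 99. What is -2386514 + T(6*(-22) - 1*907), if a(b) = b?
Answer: -2386847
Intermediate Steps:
T(L) = -333 (T(L) = 3*(-12 - 99) = 3*(-111) = -333)
-2386514 + T(6*(-22) - 1*907) = -2386514 - 333 = -2386847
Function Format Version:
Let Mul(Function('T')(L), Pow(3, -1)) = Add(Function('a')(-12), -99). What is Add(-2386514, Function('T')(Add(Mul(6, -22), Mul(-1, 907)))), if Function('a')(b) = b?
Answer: -2386847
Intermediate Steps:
Function('T')(L) = -333 (Function('T')(L) = Mul(3, Add(-12, -99)) = Mul(3, -111) = -333)
Add(-2386514, Function('T')(Add(Mul(6, -22), Mul(-1, 907)))) = Add(-2386514, -333) = -2386847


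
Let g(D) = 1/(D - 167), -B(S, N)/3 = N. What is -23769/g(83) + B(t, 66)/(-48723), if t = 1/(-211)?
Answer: 32426715702/16241 ≈ 1.9966e+6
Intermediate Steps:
t = -1/211 ≈ -0.0047393
B(S, N) = -3*N
g(D) = 1/(-167 + D)
-23769/g(83) + B(t, 66)/(-48723) = -23769/(1/(-167 + 83)) - 3*66/(-48723) = -23769/(1/(-84)) - 198*(-1/48723) = -23769/(-1/84) + 66/16241 = -23769*(-84) + 66/16241 = 1996596 + 66/16241 = 32426715702/16241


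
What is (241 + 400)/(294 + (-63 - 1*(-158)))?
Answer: 641/389 ≈ 1.6478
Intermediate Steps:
(241 + 400)/(294 + (-63 - 1*(-158))) = 641/(294 + (-63 + 158)) = 641/(294 + 95) = 641/389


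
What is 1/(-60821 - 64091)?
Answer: -1/124912 ≈ -8.0056e-6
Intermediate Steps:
1/(-60821 - 64091) = 1/(-124912) = -1/124912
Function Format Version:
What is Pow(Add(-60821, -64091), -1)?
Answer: Rational(-1, 124912) ≈ -8.0056e-6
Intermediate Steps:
Pow(Add(-60821, -64091), -1) = Pow(-124912, -1) = Rational(-1, 124912)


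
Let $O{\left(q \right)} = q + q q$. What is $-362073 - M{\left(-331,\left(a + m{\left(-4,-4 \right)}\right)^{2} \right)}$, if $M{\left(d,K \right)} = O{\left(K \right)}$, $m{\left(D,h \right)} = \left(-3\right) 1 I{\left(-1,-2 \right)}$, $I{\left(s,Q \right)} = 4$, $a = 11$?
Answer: $-362075$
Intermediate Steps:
$O{\left(q \right)} = q + q^{2}$
$m{\left(D,h \right)} = -12$ ($m{\left(D,h \right)} = \left(-3\right) 1 \cdot 4 = \left(-3\right) 4 = -12$)
$M{\left(d,K \right)} = K \left(1 + K\right)$
$-362073 - M{\left(-331,\left(a + m{\left(-4,-4 \right)}\right)^{2} \right)} = -362073 - \left(11 - 12\right)^{2} \left(1 + \left(11 - 12\right)^{2}\right) = -362073 - \left(-1\right)^{2} \left(1 + \left(-1\right)^{2}\right) = -362073 - 1 \left(1 + 1\right) = -362073 - 1 \cdot 2 = -362073 - 2 = -362075$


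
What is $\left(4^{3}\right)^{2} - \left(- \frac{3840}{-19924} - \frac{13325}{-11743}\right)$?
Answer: $\frac{239505107663}{58491883} \approx 4094.7$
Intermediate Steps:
$\left(4^{3}\right)^{2} - \left(- \frac{3840}{-19924} - \frac{13325}{-11743}\right) = 64^{2} - \left(\left(-3840\right) \left(- \frac{1}{19924}\right) - - \frac{13325}{11743}\right) = 4096 - \left(\frac{960}{4981} + \frac{13325}{11743}\right) = 4096 - \frac{77645105}{58491883} = \frac{239505107663}{58491883}$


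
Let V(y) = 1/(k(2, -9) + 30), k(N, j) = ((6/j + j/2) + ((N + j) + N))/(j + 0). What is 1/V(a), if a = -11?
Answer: 1681/54 ≈ 31.130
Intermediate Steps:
k(N, j) = (2*N + 6/j + 3*j/2)/j (k(N, j) = ((6/j + j*(½)) + (j + 2*N))/j = ((6/j + j/2) + (j + 2*N))/j = ((j/2 + 6/j) + (j + 2*N))/j = (2*N + 6/j + 3*j/2)/j)
V(y) = 54/1681 (V(y) = 1/((3/2 + 6/(-9)² + 2*2/(-9)) + 30) = 1/((3/2 + 6*(1/81) + 2*2*(-⅑)) + 30) = 1/((3/2 + 2/27 - 4/9) + 30) = 1/(61/54 + 30) = 1/(1681/54) = 54/1681)
1/V(a) = 1/(54/1681) = 1681/54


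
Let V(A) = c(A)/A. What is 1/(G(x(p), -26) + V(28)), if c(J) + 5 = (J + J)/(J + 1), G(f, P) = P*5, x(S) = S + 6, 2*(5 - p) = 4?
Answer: -812/105649 ≈ -0.0076858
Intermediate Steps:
p = 3 (p = 5 - 1/2*4 = 5 - 2 = 3)
x(S) = 6 + S
G(f, P) = 5*P
c(J) = -5 + 2*J/(1 + J) (c(J) = -5 + (J + J)/(J + 1) = -5 + (2*J)/(1 + J) = -5 + 2*J/(1 + J))
V(A) = (-5 - 3*A)/(A*(1 + A)) (V(A) = ((-5 - 3*A)/(1 + A))/A = (-5 - 3*A)/(A*(1 + A)))
1/(G(x(p), -26) + V(28)) = 1/(5*(-26) + (-5 - 3*28)/(28*(1 + 28))) = 1/(-130 + (1/28)*(-5 - 84)/29) = 1/(-130 + (1/28)*(1/29)*(-89)) = 1/(-130 - 89/812) = 1/(-105649/812) = -812/105649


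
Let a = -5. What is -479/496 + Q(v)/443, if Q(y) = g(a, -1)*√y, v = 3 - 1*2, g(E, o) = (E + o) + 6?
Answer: -479/496 ≈ -0.96573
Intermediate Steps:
g(E, o) = 6 + E + o
v = 1 (v = 3 - 2 = 1)
Q(y) = 0 (Q(y) = (6 - 5 - 1)*√y = 0*√y = 0)
-479/496 + Q(v)/443 = -479/496 + 0/443 = -479*1/496 + 0*(1/443) = -479/496 + 0 = -479/496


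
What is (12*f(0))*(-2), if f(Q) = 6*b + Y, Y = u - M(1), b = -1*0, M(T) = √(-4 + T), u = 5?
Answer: -120 + 24*I*√3 ≈ -120.0 + 41.569*I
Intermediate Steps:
b = 0
Y = 5 - I*√3 (Y = 5 - √(-4 + 1) = 5 - √(-3) = 5 - I*√3 ≈ 5.0 - 1.732*I)
f(Q) = 5 - I*√3 (f(Q) = 6*0 + (5 - I*√3) = 0 + (5 - I*√3) = 5 - I*√3)
(12*f(0))*(-2) = (12*(5 - I*√3))*(-2) = (60 - 12*I*√3)*(-2) = -120 + 24*I*√3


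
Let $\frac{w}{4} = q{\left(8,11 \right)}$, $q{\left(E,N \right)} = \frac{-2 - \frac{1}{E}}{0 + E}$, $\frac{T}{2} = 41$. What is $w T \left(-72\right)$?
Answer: $6273$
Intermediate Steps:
$T = 82$ ($T = 2 \cdot 41 = 82$)
$q{\left(E,N \right)} = \frac{-2 - \frac{1}{E}}{E}$
$w = - \frac{17}{16}$ ($w = 4 \frac{-1 - 16}{64} = 4 \cdot \frac{1}{64} \left(-17\right) = 4 \left(- \frac{17}{64}\right) = - \frac{17}{16} \approx -1.0625$)
$w T \left(-72\right) = \left(- \frac{17}{16}\right) 82 \left(-72\right) = \left(- \frac{697}{8}\right) \left(-72\right) = 6273$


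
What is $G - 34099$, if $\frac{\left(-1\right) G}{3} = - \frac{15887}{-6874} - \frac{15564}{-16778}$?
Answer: $- \frac{1966912765147}{57665986} \approx -34109.0$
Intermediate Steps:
$G = - \frac{560308533}{57665986}$ ($G = - 3 \left(- \frac{15887}{-6874} - \frac{15564}{-16778}\right) = - 3 \left(\left(-15887\right) \left(- \frac{1}{6874}\right) - - \frac{7782}{8389}\right) = - 3 \left(\frac{15887}{6874} + \frac{7782}{8389}\right) = \left(-3\right) \frac{186769511}{57665986} = - \frac{560308533}{57665986} \approx -9.7164$)
$G - 34099 = - \frac{560308533}{57665986} - 34099 = - \frac{1966912765147}{57665986}$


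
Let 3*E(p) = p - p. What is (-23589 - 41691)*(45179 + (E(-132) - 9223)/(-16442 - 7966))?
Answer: -2999448053600/1017 ≈ -2.9493e+9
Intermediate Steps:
E(p) = 0 (E(p) = (p - p)/3 = (⅓)*0 = 0)
(-23589 - 41691)*(45179 + (E(-132) - 9223)/(-16442 - 7966)) = (-23589 - 41691)*(45179 + (0 - 9223)/(-16442 - 7966)) = -65280*(45179 - 9223/(-24408)) = -65280*(45179 - 9223*(-1/24408)) = -65280*(45179 + 9223/24408) = -65280*1102738255/24408 = -2999448053600/1017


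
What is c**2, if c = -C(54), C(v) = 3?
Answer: 9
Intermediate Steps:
c = -3 (c = -1*3 = -3)
c**2 = (-3)**2 = 9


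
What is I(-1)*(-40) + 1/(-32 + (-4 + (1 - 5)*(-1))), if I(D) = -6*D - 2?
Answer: -5121/32 ≈ -160.03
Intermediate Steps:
I(D) = -2 - 6*D
I(-1)*(-40) + 1/(-32 + (-4 + (1 - 5)*(-1))) = (-2 - 6*(-1))*(-40) + 1/(-32 + (-4 + (1 - 5)*(-1))) = (-2 + 6)*(-40) + 1/(-32 + (-4 - 4*(-1))) = 4*(-40) + 1/(-32 + (-4 + 4)) = -160 + 1/(-32 + 0) = -160 + 1/(-32) = -160 - 1/32 = -5121/32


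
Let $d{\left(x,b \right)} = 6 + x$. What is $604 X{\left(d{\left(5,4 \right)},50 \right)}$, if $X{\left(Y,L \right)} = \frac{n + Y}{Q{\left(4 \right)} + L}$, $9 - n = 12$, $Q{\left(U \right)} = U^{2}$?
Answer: $\frac{2416}{33} \approx 73.212$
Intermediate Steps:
$n = -3$ ($n = 9 - 12 = -3$)
$X{\left(Y,L \right)} = \frac{-3 + Y}{16 + L}$ ($X{\left(Y,L \right)} = \frac{-3 + Y}{4^{2} + L} = \frac{-3 + Y}{16 + L}$)
$604 X{\left(d{\left(5,4 \right)},50 \right)} = 604 \frac{-3 + \left(6 + 5\right)}{16 + 50} = 604 \frac{-3 + 11}{66} = 604 \cdot \frac{1}{66} \cdot 8 = 604 \cdot \frac{4}{33} = \frac{2416}{33}$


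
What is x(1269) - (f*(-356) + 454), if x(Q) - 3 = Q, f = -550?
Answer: -194982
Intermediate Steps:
x(Q) = 3 + Q
x(1269) - (f*(-356) + 454) = (3 + 1269) - (-550*(-356) + 454) = 1272 - (195800 + 454) = 1272 - 1*196254 = 1272 - 196254 = -194982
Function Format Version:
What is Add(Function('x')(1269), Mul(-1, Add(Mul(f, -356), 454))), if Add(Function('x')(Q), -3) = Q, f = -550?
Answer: -194982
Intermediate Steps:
Function('x')(Q) = Add(3, Q)
Add(Function('x')(1269), Mul(-1, Add(Mul(f, -356), 454))) = Add(Add(3, 1269), Mul(-1, Add(Mul(-550, -356), 454))) = Add(1272, Mul(-1, Add(195800, 454))) = Add(1272, Mul(-1, 196254)) = Add(1272, -196254) = -194982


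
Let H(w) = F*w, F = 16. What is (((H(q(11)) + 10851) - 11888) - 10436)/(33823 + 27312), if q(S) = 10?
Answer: -11313/61135 ≈ -0.18505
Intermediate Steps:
H(w) = 16*w
(((H(q(11)) + 10851) - 11888) - 10436)/(33823 + 27312) = (((16*10 + 10851) - 11888) - 10436)/(33823 + 27312) = (((160 + 10851) - 11888) - 10436)/61135 = ((11011 - 11888) - 10436)*(1/61135) = (-877 - 10436)*(1/61135) = -11313*1/61135 = -11313/61135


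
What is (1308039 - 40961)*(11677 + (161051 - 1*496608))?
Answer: -410381222640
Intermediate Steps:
(1308039 - 40961)*(11677 + (161051 - 1*496608)) = 1267078*(11677 + (161051 - 496608)) = 1267078*(11677 - 335557) = 1267078*(-323880) = -410381222640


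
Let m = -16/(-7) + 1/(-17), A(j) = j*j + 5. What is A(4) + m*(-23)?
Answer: -3596/119 ≈ -30.218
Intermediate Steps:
A(j) = 5 + j**2 (A(j) = j**2 + 5 = 5 + j**2)
m = 265/119 (m = -16*(-1/7) + 1*(-1/17) = 16/7 - 1/17 = 265/119 ≈ 2.2269)
A(4) + m*(-23) = (5 + 4**2) + (265/119)*(-23) = (5 + 16) - 6095/119 = 21 - 6095/119 = -3596/119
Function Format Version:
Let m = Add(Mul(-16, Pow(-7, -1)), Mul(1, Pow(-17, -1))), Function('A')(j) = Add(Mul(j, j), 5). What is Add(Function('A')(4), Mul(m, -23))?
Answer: Rational(-3596, 119) ≈ -30.218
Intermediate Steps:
Function('A')(j) = Add(5, Pow(j, 2)) (Function('A')(j) = Add(Pow(j, 2), 5) = Add(5, Pow(j, 2)))
m = Rational(265, 119) (m = Add(Mul(-16, Rational(-1, 7)), Mul(1, Rational(-1, 17))) = Add(Rational(16, 7), Rational(-1, 17)) = Rational(265, 119) ≈ 2.2269)
Add(Function('A')(4), Mul(m, -23)) = Add(Add(5, Pow(4, 2)), Mul(Rational(265, 119), -23)) = Add(Add(5, 16), Rational(-6095, 119)) = Add(21, Rational(-6095, 119)) = Rational(-3596, 119)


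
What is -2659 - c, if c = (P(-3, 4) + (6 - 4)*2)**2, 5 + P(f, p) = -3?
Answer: -2675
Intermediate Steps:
P(f, p) = -8 (P(f, p) = -5 - 3 = -8)
c = 16 (c = (-8 + (6 - 4)*2)**2 = (-8 + 2*2)**2 = (-8 + 4)**2 = (-4)**2 = 16)
-2659 - c = -2659 - 1*16 = -2659 - 16 = -2675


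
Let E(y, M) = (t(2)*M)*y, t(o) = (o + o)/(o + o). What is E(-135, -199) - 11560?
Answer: 15305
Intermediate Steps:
t(o) = 1 (t(o) = (2*o)/((2*o)) = (2*o)*(1/(2*o)) = 1)
E(y, M) = M*y (E(y, M) = (1*M)*y = M*y)
E(-135, -199) - 11560 = -199*(-135) - 11560 = 26865 - 11560 = 15305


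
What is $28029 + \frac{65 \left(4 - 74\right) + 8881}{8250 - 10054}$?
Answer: $\frac{50559985}{1804} \approx 28027.0$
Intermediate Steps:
$28029 + \frac{65 \left(4 - 74\right) + 8881}{8250 - 10054} = 28029 + \frac{65 \left(-70\right) + 8881}{-1804} = 28029 + \left(-4550 + 8881\right) \left(- \frac{1}{1804}\right) = 28029 + 4331 \left(- \frac{1}{1804}\right) = 28029 - \frac{4331}{1804} = \frac{50559985}{1804}$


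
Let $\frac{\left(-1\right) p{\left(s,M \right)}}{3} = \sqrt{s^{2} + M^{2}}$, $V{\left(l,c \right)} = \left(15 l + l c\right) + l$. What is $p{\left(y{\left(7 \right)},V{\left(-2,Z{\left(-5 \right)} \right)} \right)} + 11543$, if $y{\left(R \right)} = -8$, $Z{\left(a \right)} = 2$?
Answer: $11543 - 12 \sqrt{85} \approx 11432.0$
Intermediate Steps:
$V{\left(l,c \right)} = 16 l + c l$ ($V{\left(l,c \right)} = \left(15 l + c l\right) + l = 16 l + c l$)
$p{\left(s,M \right)} = - 3 \sqrt{M^{2} + s^{2}}$ ($p{\left(s,M \right)} = - 3 \sqrt{s^{2} + M^{2}} = - 3 \sqrt{M^{2} + s^{2}}$)
$p{\left(y{\left(7 \right)},V{\left(-2,Z{\left(-5 \right)} \right)} \right)} + 11543 = - 3 \sqrt{\left(- 2 \left(16 + 2\right)\right)^{2} + \left(-8\right)^{2}} + 11543 = - 3 \sqrt{\left(\left(-2\right) 18\right)^{2} + 64} + 11543 = - 3 \sqrt{\left(-36\right)^{2} + 64} + 11543 = - 3 \sqrt{1296 + 64} + 11543 = - 3 \sqrt{1360} + 11543 = - 3 \cdot 4 \sqrt{85} + 11543 = - 12 \sqrt{85} + 11543 = 11543 - 12 \sqrt{85}$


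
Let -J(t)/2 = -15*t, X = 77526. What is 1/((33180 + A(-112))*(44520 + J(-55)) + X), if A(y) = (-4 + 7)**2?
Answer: 1/1422889956 ≈ 7.0280e-10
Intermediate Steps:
A(y) = 9 (A(y) = 3**2 = 9)
J(t) = 30*t (J(t) = -(-30)*t = 30*t)
1/((33180 + A(-112))*(44520 + J(-55)) + X) = 1/((33180 + 9)*(44520 + 30*(-55)) + 77526) = 1/(33189*(44520 - 1650) + 77526) = 1/(33189*42870 + 77526) = 1/(1422812430 + 77526) = 1/1422889956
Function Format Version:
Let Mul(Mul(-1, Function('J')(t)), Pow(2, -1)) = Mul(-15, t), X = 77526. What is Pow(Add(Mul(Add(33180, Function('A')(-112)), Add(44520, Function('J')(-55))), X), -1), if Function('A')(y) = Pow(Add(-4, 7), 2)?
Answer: Rational(1, 1422889956) ≈ 7.0280e-10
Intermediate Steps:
Function('A')(y) = 9 (Function('A')(y) = Pow(3, 2) = 9)
Function('J')(t) = Mul(30, t) (Function('J')(t) = Mul(-2, Mul(-15, t)) = Mul(30, t))
Pow(Add(Mul(Add(33180, Function('A')(-112)), Add(44520, Function('J')(-55))), X), -1) = Pow(Add(Mul(Add(33180, 9), Add(44520, Mul(30, -55))), 77526), -1) = Pow(Add(Mul(33189, Add(44520, -1650)), 77526), -1) = Pow(Add(Mul(33189, 42870), 77526), -1) = Pow(Add(1422812430, 77526), -1) = Pow(1422889956, -1) = Rational(1, 1422889956)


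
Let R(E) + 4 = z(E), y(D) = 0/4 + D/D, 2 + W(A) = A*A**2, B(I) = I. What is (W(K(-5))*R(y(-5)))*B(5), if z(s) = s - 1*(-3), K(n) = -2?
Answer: 0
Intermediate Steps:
W(A) = -2 + A**3 (W(A) = -2 + A*A**2 = -2 + A**3)
z(s) = 3 + s (z(s) = s + 3 = 3 + s)
y(D) = 1 (y(D) = 0*(1/4) + 1 = 0 + 1 = 1)
R(E) = -1 + E (R(E) = -4 + (3 + E) = -1 + E)
(W(K(-5))*R(y(-5)))*B(5) = ((-2 + (-2)**3)*(-1 + 1))*5 = ((-2 - 8)*0)*5 = -10*0*5 = 0*5 = 0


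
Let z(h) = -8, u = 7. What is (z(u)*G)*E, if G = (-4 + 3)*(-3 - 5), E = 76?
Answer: -4864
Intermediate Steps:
G = 8 (G = -1*(-8) = 8)
(z(u)*G)*E = -8*8*76 = -64*76 = -4864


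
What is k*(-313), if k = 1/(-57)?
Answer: 313/57 ≈ 5.4912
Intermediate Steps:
k = -1/57 ≈ -0.017544
k*(-313) = -1/57*(-313) = 313/57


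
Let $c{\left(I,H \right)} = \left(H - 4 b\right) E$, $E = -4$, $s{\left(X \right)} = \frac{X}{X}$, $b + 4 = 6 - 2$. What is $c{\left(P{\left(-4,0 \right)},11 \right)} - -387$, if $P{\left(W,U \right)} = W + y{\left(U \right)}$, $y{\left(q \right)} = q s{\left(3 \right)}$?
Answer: $343$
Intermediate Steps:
$b = 0$ ($b = -4 + \left(6 - 2\right) = -4 + 4 = 0$)
$s{\left(X \right)} = 1$
$y{\left(q \right)} = q$ ($y{\left(q \right)} = q 1 = q$)
$P{\left(W,U \right)} = U + W$ ($P{\left(W,U \right)} = W + U = U + W$)
$c{\left(I,H \right)} = - 4 H$ ($c{\left(I,H \right)} = \left(H - 0\right) \left(-4\right) = \left(H + 0\right) \left(-4\right) = H \left(-4\right) = - 4 H$)
$c{\left(P{\left(-4,0 \right)},11 \right)} - -387 = \left(-4\right) 11 - -387 = -44 + 387 = 343$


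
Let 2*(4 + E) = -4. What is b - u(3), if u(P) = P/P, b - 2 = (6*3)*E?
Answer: -107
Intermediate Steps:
E = -6 (E = -4 + (1/2)*(-4) = -4 - 2 = -6)
b = -106 (b = 2 + (6*3)*(-6) = 2 + 18*(-6) = 2 - 108 = -106)
u(P) = 1
b - u(3) = -106 - 1*1 = -106 - 1 = -107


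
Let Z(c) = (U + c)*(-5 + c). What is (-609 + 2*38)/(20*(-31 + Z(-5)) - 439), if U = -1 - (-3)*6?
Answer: 533/3459 ≈ 0.15409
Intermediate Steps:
U = 17 (U = -1 - 1*(-18) = -1 + 18 = 17)
Z(c) = (-5 + c)*(17 + c) (Z(c) = (17 + c)*(-5 + c) = (-5 + c)*(17 + c))
(-609 + 2*38)/(20*(-31 + Z(-5)) - 439) = (-609 + 2*38)/(20*(-31 + (-85 + (-5)² + 12*(-5))) - 439) = (-609 + 76)/(20*(-31 + (-85 + 25 - 60)) - 439) = -533/(20*(-31 - 120) - 439) = -533/(20*(-151) - 439) = -533/(-3020 - 439) = -533/(-3459) = -533*(-1/3459) = 533/3459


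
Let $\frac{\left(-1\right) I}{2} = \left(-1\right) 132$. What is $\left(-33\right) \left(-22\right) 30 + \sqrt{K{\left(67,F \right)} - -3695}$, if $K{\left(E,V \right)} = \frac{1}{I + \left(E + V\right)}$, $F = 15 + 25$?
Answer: $21780 + \frac{\sqrt{508583866}}{371} \approx 21841.0$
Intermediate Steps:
$I = 264$ ($I = - 2 \left(\left(-1\right) 132\right) = \left(-2\right) \left(-132\right) = 264$)
$F = 40$
$K{\left(E,V \right)} = \frac{1}{264 + E + V}$ ($K{\left(E,V \right)} = \frac{1}{264 + \left(E + V\right)} = \frac{1}{264 + E + V}$)
$\left(-33\right) \left(-22\right) 30 + \sqrt{K{\left(67,F \right)} - -3695} = \left(-33\right) \left(-22\right) 30 + \sqrt{\frac{1}{264 + 67 + 40} - -3695} = 726 \cdot 30 + \sqrt{\frac{1}{371} + 3695} = 21780 + \sqrt{\frac{1}{371} + 3695} = 21780 + \sqrt{\frac{1370846}{371}} = 21780 + \frac{\sqrt{508583866}}{371}$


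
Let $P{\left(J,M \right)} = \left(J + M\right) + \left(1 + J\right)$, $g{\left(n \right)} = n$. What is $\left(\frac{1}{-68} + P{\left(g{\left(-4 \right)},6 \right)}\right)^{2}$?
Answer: $\frac{4761}{4624} \approx 1.0296$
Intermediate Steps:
$P{\left(J,M \right)} = 1 + M + 2 J$
$\left(\frac{1}{-68} + P{\left(g{\left(-4 \right)},6 \right)}\right)^{2} = \left(\frac{1}{-68} + \left(1 + 6 + 2 \left(-4\right)\right)\right)^{2} = \left(- \frac{1}{68} + \left(1 + 6 - 8\right)\right)^{2} = \left(- \frac{1}{68} - 1\right)^{2} = \left(- \frac{69}{68}\right)^{2} = \frac{4761}{4624}$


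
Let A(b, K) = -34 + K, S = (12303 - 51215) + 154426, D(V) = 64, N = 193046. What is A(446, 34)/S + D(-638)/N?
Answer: 32/96523 ≈ 0.00033153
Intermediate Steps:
S = 115514 (S = -38912 + 154426 = 115514)
A(446, 34)/S + D(-638)/N = (-34 + 34)/115514 + 64/193046 = 0*(1/115514) + 64*(1/193046) = 0 + 32/96523 = 32/96523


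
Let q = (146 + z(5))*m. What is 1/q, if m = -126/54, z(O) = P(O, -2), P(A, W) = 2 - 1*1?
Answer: -1/343 ≈ -0.0029155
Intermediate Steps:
P(A, W) = 1 (P(A, W) = 2 - 1 = 1)
z(O) = 1
m = -7/3 (m = -126*1/54 = -7/3 ≈ -2.3333)
q = -343 (q = (146 + 1)*(-7/3) = 147*(-7/3) = -343)
1/q = 1/(-343) = -1/343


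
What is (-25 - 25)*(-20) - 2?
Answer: 998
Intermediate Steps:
(-25 - 25)*(-20) - 2 = -50*(-20) - 2 = 1000 - 2 = 998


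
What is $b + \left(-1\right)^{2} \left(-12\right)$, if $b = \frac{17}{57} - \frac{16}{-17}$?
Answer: $- \frac{10427}{969} \approx -10.761$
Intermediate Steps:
$b = \frac{1201}{969}$ ($b = 17 \cdot \frac{1}{57} - - \frac{16}{17} = \frac{17}{57} + \frac{16}{17} = \frac{1201}{969} \approx 1.2394$)
$b + \left(-1\right)^{2} \left(-12\right) = \frac{1201}{969} + \left(-1\right)^{2} \left(-12\right) = \frac{1201}{969} + 1 \left(-12\right) = \frac{1201}{969} - 12 = - \frac{10427}{969}$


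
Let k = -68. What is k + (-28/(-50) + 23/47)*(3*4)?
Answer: -65104/1175 ≈ -55.408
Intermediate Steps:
k + (-28/(-50) + 23/47)*(3*4) = -68 + (-28/(-50) + 23/47)*(3*4) = -68 + (-28*(-1/50) + 23*(1/47))*12 = -68 + (14/25 + 23/47)*12 = -68 + (1233/1175)*12 = -68 + 14796/1175 = -65104/1175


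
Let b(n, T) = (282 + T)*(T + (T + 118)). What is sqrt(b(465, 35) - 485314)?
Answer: 3*I*sqrt(47302) ≈ 652.47*I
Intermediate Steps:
b(n, T) = (118 + 2*T)*(282 + T) (b(n, T) = (282 + T)*(T + (118 + T)) = (282 + T)*(118 + 2*T) = (118 + 2*T)*(282 + T))
sqrt(b(465, 35) - 485314) = sqrt((33276 + 2*35**2 + 682*35) - 485314) = sqrt((33276 + 2*1225 + 23870) - 485314) = sqrt((33276 + 2450 + 23870) - 485314) = sqrt(59596 - 485314) = sqrt(-425718) = 3*I*sqrt(47302)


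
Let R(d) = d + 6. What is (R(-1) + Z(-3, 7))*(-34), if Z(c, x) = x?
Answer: -408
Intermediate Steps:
R(d) = 6 + d
(R(-1) + Z(-3, 7))*(-34) = ((6 - 1) + 7)*(-34) = (5 + 7)*(-34) = 12*(-34) = -408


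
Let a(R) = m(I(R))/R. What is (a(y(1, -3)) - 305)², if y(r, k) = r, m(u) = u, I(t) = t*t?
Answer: 92416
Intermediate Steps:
I(t) = t²
a(R) = R (a(R) = R²/R = R)
(a(y(1, -3)) - 305)² = (1 - 305)² = (-304)² = 92416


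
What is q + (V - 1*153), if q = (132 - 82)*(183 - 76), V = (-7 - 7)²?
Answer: 5393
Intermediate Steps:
V = 196 (V = (-14)² = 196)
q = 5350 (q = 50*107 = 5350)
q + (V - 1*153) = 5350 + (196 - 1*153) = 5350 + (196 - 153) = 5350 + 43 = 5393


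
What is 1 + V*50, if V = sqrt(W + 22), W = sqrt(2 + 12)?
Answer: 1 + 50*sqrt(22 + sqrt(14)) ≈ 254.68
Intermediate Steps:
W = sqrt(14) ≈ 3.7417
V = sqrt(22 + sqrt(14)) (V = sqrt(sqrt(14) + 22) = sqrt(22 + sqrt(14)) ≈ 5.0736)
1 + V*50 = 1 + sqrt(22 + sqrt(14))*50 = 1 + 50*sqrt(22 + sqrt(14))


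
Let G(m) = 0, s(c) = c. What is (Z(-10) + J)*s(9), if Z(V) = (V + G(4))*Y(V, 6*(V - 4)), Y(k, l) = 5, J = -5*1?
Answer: -495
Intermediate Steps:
J = -5
Z(V) = 5*V (Z(V) = (V + 0)*5 = V*5 = 5*V)
(Z(-10) + J)*s(9) = (5*(-10) - 5)*9 = (-50 - 5)*9 = -55*9 = -495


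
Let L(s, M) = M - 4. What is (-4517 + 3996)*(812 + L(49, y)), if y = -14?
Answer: -413674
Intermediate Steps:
L(s, M) = -4 + M
(-4517 + 3996)*(812 + L(49, y)) = (-4517 + 3996)*(812 + (-4 - 14)) = -521*(812 - 18) = -521*794 = -413674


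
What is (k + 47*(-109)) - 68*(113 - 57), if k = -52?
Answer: -8983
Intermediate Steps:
(k + 47*(-109)) - 68*(113 - 57) = (-52 + 47*(-109)) - 68*(113 - 57) = (-52 - 5123) - 68*56 = -5175 - 3808 = -8983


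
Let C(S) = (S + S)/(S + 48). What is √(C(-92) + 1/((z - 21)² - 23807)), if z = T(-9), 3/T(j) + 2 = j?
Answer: 3*√448966950859295/31084801 ≈ 2.0449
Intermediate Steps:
T(j) = 3/(-2 + j)
z = -3/11 (z = 3/(-2 - 9) = 3/(-11) = 3*(-1/11) = -3/11 ≈ -0.27273)
C(S) = 2*S/(48 + S) (C(S) = (2*S)/(48 + S) = 2*S/(48 + S))
√(C(-92) + 1/((z - 21)² - 23807)) = √(2*(-92)/(48 - 92) + 1/((-3/11 - 21)² - 23807)) = √(2*(-92)/(-44) + 1/((-234/11)² - 23807)) = √(2*(-92)*(-1/44) + 1/(54756/121 - 23807)) = √(46/11 + 1/(-2825891/121)) = √(46/11 - 121/2825891) = √(129989655/31084801) = 3*√448966950859295/31084801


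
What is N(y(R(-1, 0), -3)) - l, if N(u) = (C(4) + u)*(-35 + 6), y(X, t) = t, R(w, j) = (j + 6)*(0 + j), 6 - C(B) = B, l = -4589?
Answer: 4618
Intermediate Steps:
C(B) = 6 - B
R(w, j) = j*(6 + j) (R(w, j) = (6 + j)*j = j*(6 + j))
N(u) = -58 - 29*u (N(u) = ((6 - 1*4) + u)*(-35 + 6) = ((6 - 4) + u)*(-29) = (2 + u)*(-29) = -58 - 29*u)
N(y(R(-1, 0), -3)) - l = (-58 - 29*(-3)) - 1*(-4589) = (-58 + 87) + 4589 = 29 + 4589 = 4618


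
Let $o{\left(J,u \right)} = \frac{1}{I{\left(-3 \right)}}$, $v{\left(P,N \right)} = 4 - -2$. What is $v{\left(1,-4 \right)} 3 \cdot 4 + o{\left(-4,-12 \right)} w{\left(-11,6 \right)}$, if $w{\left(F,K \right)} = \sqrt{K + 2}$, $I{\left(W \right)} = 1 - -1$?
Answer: $72 + \sqrt{2} \approx 73.414$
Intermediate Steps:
$v{\left(P,N \right)} = 6$ ($v{\left(P,N \right)} = 4 + 2 = 6$)
$I{\left(W \right)} = 2$ ($I{\left(W \right)} = 1 + 1 = 2$)
$w{\left(F,K \right)} = \sqrt{2 + K}$
$o{\left(J,u \right)} = \frac{1}{2}$
$v{\left(1,-4 \right)} 3 \cdot 4 + o{\left(-4,-12 \right)} w{\left(-11,6 \right)} = 6 \cdot 3 \cdot 4 + \frac{\sqrt{2 + 6}}{2} = 6 \cdot 12 + \frac{\sqrt{8}}{2} = 72 + \frac{2 \sqrt{2}}{2} = 72 + \sqrt{2}$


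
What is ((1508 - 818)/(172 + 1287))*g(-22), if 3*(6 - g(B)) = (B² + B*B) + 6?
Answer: -219880/1459 ≈ -150.71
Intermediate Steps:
g(B) = 4 - 2*B²/3 (g(B) = 6 - ((B² + B*B) + 6)/3 = 6 - ((B² + B²) + 6)/3 = 6 - (2*B² + 6)/3 = 6 - (6 + 2*B²)/3 = 6 + (-2 - 2*B²/3) = 4 - 2*B²/3)
((1508 - 818)/(172 + 1287))*g(-22) = ((1508 - 818)/(172 + 1287))*(4 - ⅔*(-22)²) = (690/1459)*(4 - ⅔*484) = (690*(1/1459))*(4 - 968/3) = (690/1459)*(-956/3) = -219880/1459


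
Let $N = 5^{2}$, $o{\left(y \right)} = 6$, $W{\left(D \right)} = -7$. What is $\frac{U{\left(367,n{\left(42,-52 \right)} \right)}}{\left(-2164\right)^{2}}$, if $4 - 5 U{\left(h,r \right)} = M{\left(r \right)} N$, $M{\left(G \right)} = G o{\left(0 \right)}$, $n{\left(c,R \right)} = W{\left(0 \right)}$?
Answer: $\frac{527}{11707240} \approx 4.5015 \cdot 10^{-5}$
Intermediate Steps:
$n{\left(c,R \right)} = -7$
$M{\left(G \right)} = 6 G$ ($M{\left(G \right)} = G 6 = 6 G$)
$N = 25$
$U{\left(h,r \right)} = \frac{4}{5} - 30 r$ ($U{\left(h,r \right)} = \frac{4}{5} - \frac{6 r 25}{5} = \frac{4}{5} - \frac{150 r}{5} = \frac{4}{5} - 30 r$)
$\frac{U{\left(367,n{\left(42,-52 \right)} \right)}}{\left(-2164\right)^{2}} = \frac{\frac{4}{5} - -210}{\left(-2164\right)^{2}} = \frac{\frac{4}{5} + 210}{4682896} = \frac{1054}{5} \cdot \frac{1}{4682896} = \frac{527}{11707240}$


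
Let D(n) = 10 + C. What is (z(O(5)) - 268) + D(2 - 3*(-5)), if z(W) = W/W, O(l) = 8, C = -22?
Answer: -279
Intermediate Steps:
z(W) = 1
D(n) = -12 (D(n) = 10 - 22 = -12)
(z(O(5)) - 268) + D(2 - 3*(-5)) = (1 - 268) - 12 = -267 - 12 = -279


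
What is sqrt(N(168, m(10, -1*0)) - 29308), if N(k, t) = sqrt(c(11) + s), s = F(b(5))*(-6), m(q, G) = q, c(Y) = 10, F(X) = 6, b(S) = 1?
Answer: sqrt(-29308 + I*sqrt(26)) ≈ 0.015 + 171.2*I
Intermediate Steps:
s = -36 (s = 6*(-6) = -36)
N(k, t) = I*sqrt(26) (N(k, t) = sqrt(10 - 36) = sqrt(-26) = I*sqrt(26))
sqrt(N(168, m(10, -1*0)) - 29308) = sqrt(I*sqrt(26) - 29308) = sqrt(-29308 + I*sqrt(26))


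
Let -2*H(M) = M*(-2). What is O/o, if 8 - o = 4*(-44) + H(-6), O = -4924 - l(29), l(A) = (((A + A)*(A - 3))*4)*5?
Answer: -17542/95 ≈ -184.65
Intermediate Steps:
l(A) = 40*A*(-3 + A) (l(A) = (((2*A)*(-3 + A))*4)*5 = ((2*A*(-3 + A))*4)*5 = (8*A*(-3 + A))*5 = 40*A*(-3 + A))
H(M) = M (H(M) = -M*(-2)/2 = -(-1)*M = M)
O = -35084 (O = -4924 - 40*29*(-3 + 29) = -4924 - 40*29*26 = -4924 - 1*30160 = -4924 - 30160 = -35084)
o = 190 (o = 8 - (4*(-44) - 6) = 8 - (-176 - 6) = 8 - 1*(-182) = 8 + 182 = 190)
O/o = -35084/190 = -35084*1/190 = -17542/95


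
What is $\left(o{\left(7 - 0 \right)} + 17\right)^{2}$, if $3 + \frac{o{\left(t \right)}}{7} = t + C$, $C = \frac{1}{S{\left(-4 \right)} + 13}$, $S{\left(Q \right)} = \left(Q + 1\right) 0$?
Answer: $\frac{350464}{169} \approx 2073.8$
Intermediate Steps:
$S{\left(Q \right)} = 0$ ($S{\left(Q \right)} = \left(1 + Q\right) 0 = 0$)
$C = \frac{1}{13}$ ($C = \frac{1}{0 + 13} = \frac{1}{13} \approx 0.076923$)
$o{\left(t \right)} = - \frac{266}{13} + 7 t$ ($o{\left(t \right)} = -21 + 7 \left(t + \frac{1}{13}\right) = -21 + 7 \left(\frac{1}{13} + t\right) = -21 + \left(\frac{7}{13} + 7 t\right) = - \frac{266}{13} + 7 t$)
$\left(o{\left(7 - 0 \right)} + 17\right)^{2} = \left(\left(- \frac{266}{13} + 7 \left(7 - 0\right)\right) + 17\right)^{2} = \left(\left(- \frac{266}{13} + 7 \left(7 + 0\right)\right) + 17\right)^{2} = \left(\left(- \frac{266}{13} + 7 \cdot 7\right) + 17\right)^{2} = \left(\left(- \frac{266}{13} + 49\right) + 17\right)^{2} = \left(\frac{371}{13} + 17\right)^{2} = \left(\frac{592}{13}\right)^{2} = \frac{350464}{169}$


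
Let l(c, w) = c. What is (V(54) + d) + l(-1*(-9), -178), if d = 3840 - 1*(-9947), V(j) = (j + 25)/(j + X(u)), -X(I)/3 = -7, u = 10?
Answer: 1034779/75 ≈ 13797.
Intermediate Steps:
X(I) = 21 (X(I) = -3*(-7) = 21)
V(j) = (25 + j)/(21 + j) (V(j) = (j + 25)/(j + 21) = (25 + j)/(21 + j))
d = 13787 (d = 3840 + 9947 = 13787)
(V(54) + d) + l(-1*(-9), -178) = ((25 + 54)/(21 + 54) + 13787) - 1*(-9) = (79/75 + 13787) + 9 = 1034104/75 + 9 = 1034779/75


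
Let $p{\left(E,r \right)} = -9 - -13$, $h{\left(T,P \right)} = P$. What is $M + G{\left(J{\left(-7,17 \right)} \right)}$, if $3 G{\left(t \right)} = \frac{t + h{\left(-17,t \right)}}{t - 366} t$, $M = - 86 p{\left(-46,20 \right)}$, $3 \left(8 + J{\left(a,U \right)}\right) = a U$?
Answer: $- \frac{3883034}{11169} \approx -347.66$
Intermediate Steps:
$J{\left(a,U \right)} = -8 + \frac{U a}{3}$ ($J{\left(a,U \right)} = -8 + \frac{a U}{3} = -8 + \frac{U a}{3}$)
$p{\left(E,r \right)} = 4$ ($p{\left(E,r \right)} = -9 + 13 = 4$)
$M = -344$ ($M = \left(-86\right) 4 = -344$)
$G{\left(t \right)} = \frac{2 t^{2}}{3 \left(-366 + t\right)}$ ($G{\left(t \right)} = \frac{\frac{t + t}{t - 366} t}{3} = \frac{\frac{2 t}{-366 + t} t}{3} = \frac{2 t^{2} \frac{1}{-366 + t}}{3} = \frac{2 t^{2}}{3 \left(-366 + t\right)}$)
$M + G{\left(J{\left(-7,17 \right)} \right)} = -344 + \frac{2 \left(-8 + \frac{1}{3} \cdot 17 \left(-7\right)\right)^{2}}{3 \left(-366 + \left(-8 + \frac{1}{3} \cdot 17 \left(-7\right)\right)\right)} = -344 + \frac{2 \left(-8 - \frac{119}{3}\right)^{2}}{3 \left(-366 - \frac{143}{3}\right)} = -344 + \frac{2 \left(- \frac{143}{3}\right)^{2}}{3 \left(-366 - \frac{143}{3}\right)} = -344 + \frac{2}{3} \cdot \frac{20449}{9} \frac{1}{- \frac{1241}{3}} = -344 + \frac{2}{3} \cdot \frac{20449}{9} \left(- \frac{3}{1241}\right) = -344 - \frac{40898}{11169} = - \frac{3883034}{11169}$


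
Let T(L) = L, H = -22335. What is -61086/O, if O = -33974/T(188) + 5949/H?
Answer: 42749815380/126654617 ≈ 337.53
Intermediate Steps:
O = -126654617/699830 (O = -33974/188 + 5949/(-22335) = -33974*1/188 + 5949*(-1/22335) = -16987/94 - 1983/7445 = -126654617/699830 ≈ -180.98)
-61086/O = -61086/(-126654617/699830) = -61086*(-699830/126654617) = 42749815380/126654617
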